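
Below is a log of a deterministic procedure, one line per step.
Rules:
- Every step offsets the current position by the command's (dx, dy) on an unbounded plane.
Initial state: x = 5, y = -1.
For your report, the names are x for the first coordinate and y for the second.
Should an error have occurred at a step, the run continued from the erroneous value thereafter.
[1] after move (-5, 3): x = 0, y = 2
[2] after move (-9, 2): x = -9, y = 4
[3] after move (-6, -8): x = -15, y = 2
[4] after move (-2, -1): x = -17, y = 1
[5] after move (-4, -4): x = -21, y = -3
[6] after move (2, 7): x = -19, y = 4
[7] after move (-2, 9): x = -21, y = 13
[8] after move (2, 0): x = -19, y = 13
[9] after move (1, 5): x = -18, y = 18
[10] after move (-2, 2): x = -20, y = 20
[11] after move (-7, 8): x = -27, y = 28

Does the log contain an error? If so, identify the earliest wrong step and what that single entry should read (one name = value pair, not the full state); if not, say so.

step 3, y = -4

Recomputing the run from the initial state:
step 1: x = 0, y = 2
step 2: x = -9, y = 4
step 3: x = -15, y = -4
step 4: x = -17, y = -5
step 5: x = -21, y = -9
step 6: x = -19, y = -2
step 7: x = -21, y = 7
step 8: x = -19, y = 7
step 9: x = -18, y = 12
step 10: x = -20, y = 14
step 11: x = -27, y = 22
The first disagreement with the log is at step 3, where the value should be y = -4.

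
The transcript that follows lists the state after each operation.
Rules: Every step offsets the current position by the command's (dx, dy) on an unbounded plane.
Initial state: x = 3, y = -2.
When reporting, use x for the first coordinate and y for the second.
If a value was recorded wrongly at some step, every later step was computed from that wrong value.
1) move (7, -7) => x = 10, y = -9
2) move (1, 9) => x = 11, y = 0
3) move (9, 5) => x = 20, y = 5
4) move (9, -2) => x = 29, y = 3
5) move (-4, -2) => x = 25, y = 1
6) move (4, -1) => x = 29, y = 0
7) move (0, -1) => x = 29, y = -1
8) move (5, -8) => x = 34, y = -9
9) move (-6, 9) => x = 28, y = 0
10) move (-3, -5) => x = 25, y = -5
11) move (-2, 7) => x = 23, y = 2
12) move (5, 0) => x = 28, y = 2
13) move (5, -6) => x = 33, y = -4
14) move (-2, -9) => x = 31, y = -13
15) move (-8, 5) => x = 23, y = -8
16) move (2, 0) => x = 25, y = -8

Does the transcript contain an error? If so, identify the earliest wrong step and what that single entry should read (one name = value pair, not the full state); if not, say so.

no error

Step 1: x = 3 + (7) = 10, y = -2 + (-7) = -9 — exactly as logged.
Step 2: x = 10 + (1) = 11, y = -9 + (9) = 0 — same as recorded.
Step 3: x = 11 + (9) = 20, y = 0 + (5) = 5 — consistent with the transcript.
Step 4: x = 20 + (9) = 29, y = 5 + (-2) = 3 — checks out.
Step 5: x = 29 + (-4) = 25, y = 3 + (-2) = 1 — in agreement.
Step 6: x = 25 + (4) = 29, y = 1 + (-1) = 0 — verified.
Step 7: x = 29 + (0) = 29, y = 0 + (-1) = -1 — exactly as logged.
Step 8: x = 29 + (5) = 34, y = -1 + (-8) = -9 — no discrepancy.
Step 9: x = 34 + (-6) = 28, y = -9 + (9) = 0 — no discrepancy.
Step 10: x = 28 + (-3) = 25, y = 0 + (-5) = -5 — consistent with the transcript.
Step 11: x = 25 + (-2) = 23, y = -5 + (7) = 2 — exactly as logged.
Step 12: x = 23 + (5) = 28, y = 2 + (0) = 2 — matches.
Step 13: x = 28 + (5) = 33, y = 2 + (-6) = -4 — checks out.
Step 14: x = 33 + (-2) = 31, y = -4 + (-9) = -13 — verified.
Step 15: x = 31 + (-8) = 23, y = -13 + (5) = -8 — consistent with the transcript.
Step 16: x = 23 + (2) = 25, y = -8 + (0) = -8 — consistent with the transcript.
Every step is consistent.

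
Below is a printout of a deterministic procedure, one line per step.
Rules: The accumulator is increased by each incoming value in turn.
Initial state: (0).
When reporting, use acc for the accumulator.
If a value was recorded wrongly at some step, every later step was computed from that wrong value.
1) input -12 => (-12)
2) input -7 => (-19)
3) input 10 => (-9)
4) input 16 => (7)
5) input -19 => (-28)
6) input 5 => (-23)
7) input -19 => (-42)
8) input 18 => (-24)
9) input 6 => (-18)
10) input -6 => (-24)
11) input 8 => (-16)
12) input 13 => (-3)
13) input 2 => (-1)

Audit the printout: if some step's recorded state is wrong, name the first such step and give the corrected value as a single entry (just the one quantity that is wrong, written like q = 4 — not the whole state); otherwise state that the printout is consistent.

step 1: acc = 0 + -12 = -12 -> same as recorded
step 2: acc = -12 + -7 = -19 -> no discrepancy
step 3: acc = -19 + 10 = -9 -> no discrepancy
step 4: acc = -9 + 16 = 7 -> confirmed correct
step 5: acc = 7 + -19 = -12 -> the recorded entry deviates here
The audit stops at step 5: the recorded entry is wrong and should be acc = -12.

step 5, acc = -12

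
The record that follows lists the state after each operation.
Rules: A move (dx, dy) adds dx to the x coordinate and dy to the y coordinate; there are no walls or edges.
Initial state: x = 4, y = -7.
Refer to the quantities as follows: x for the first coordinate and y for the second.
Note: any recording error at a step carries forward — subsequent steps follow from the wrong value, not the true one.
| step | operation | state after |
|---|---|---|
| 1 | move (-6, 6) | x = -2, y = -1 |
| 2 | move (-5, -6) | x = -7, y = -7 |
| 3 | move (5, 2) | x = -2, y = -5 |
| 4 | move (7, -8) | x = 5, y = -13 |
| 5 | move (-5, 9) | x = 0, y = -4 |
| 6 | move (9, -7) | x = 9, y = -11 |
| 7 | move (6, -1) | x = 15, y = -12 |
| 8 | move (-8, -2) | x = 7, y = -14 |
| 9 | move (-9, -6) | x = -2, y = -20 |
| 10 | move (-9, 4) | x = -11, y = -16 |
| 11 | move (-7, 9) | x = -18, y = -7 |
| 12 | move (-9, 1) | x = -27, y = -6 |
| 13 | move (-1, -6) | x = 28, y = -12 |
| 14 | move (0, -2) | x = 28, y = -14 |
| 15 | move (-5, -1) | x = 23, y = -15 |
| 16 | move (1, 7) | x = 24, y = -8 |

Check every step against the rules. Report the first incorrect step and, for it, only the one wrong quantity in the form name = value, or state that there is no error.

step 13, x = -28

Recomputing the run from the initial state:
step 1: x = -2, y = -1
step 2: x = -7, y = -7
step 3: x = -2, y = -5
step 4: x = 5, y = -13
step 5: x = 0, y = -4
step 6: x = 9, y = -11
step 7: x = 15, y = -12
step 8: x = 7, y = -14
step 9: x = -2, y = -20
step 10: x = -11, y = -16
step 11: x = -18, y = -7
step 12: x = -27, y = -6
step 13: x = -28, y = -12
step 14: x = -28, y = -14
step 15: x = -33, y = -15
step 16: x = -32, y = -8
The first disagreement with the record is at step 13, where the value should be x = -28.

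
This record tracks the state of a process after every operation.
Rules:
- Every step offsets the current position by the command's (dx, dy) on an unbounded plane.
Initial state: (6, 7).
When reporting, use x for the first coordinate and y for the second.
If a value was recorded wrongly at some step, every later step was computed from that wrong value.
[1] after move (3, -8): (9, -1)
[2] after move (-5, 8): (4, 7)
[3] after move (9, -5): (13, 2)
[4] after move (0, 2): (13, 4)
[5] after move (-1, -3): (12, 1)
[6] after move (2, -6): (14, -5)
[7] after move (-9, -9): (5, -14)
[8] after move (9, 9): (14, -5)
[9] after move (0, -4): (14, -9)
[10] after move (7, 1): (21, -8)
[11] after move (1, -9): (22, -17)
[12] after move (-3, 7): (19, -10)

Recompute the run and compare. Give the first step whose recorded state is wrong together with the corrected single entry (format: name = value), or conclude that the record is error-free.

Recomputing the run from the initial state:
step 1: x = 9, y = -1
step 2: x = 4, y = 7
step 3: x = 13, y = 2
step 4: x = 13, y = 4
step 5: x = 12, y = 1
step 6: x = 14, y = -5
step 7: x = 5, y = -14
step 8: x = 14, y = -5
step 9: x = 14, y = -9
step 10: x = 21, y = -8
step 11: x = 22, y = -17
step 12: x = 19, y = -10
This matches the record at every step.

no error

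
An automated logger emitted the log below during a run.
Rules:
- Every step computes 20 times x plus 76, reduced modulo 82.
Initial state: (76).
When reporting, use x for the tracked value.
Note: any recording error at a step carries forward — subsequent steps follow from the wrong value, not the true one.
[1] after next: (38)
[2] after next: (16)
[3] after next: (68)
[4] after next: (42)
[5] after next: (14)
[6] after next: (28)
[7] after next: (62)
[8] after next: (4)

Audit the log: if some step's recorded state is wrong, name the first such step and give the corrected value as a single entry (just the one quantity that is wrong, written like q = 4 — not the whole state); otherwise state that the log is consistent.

Recomputing the run from the initial state:
step 1: x = 38
step 2: x = 16
step 3: x = 68
step 4: x = 42
step 5: x = 14
step 6: x = 28
step 7: x = 62
step 8: x = 4
This matches the log at every step.

no error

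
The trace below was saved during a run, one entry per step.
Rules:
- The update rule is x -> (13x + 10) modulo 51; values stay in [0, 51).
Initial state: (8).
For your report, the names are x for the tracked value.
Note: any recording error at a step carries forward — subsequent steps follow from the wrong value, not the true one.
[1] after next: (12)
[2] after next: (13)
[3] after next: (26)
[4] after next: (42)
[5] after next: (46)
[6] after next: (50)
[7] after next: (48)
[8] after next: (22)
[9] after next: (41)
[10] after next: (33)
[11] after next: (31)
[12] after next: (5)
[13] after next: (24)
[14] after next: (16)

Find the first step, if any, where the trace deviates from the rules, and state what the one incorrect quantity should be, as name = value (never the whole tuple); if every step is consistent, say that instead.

step 6, x = 47

Recomputing the run from the initial state:
step 1: x = 12
step 2: x = 13
step 3: x = 26
step 4: x = 42
step 5: x = 46
step 6: x = 47
step 7: x = 9
step 8: x = 25
step 9: x = 29
step 10: x = 30
step 11: x = 43
step 12: x = 8
step 13: x = 12
step 14: x = 13
The first disagreement with the trace is at step 6, where the value should be x = 47.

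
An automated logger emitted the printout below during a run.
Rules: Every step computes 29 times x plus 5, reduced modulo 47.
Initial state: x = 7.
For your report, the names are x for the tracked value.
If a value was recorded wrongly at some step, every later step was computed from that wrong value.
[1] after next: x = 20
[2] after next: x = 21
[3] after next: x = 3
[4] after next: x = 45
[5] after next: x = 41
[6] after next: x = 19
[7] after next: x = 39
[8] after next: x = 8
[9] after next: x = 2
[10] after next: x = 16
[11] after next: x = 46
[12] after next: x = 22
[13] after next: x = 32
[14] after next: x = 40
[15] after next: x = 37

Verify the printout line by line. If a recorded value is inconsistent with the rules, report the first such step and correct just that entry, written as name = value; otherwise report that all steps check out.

step 12, x = 23

Step 1: x = (29*7 + 5) mod 47 = 20 — confirmed correct.
Step 2: x = (29*20 + 5) mod 47 = 21 — checks out.
Step 3: x = (29*21 + 5) mod 47 = 3 — exactly as logged.
Step 4: x = (29*3 + 5) mod 47 = 45 — confirmed correct.
Step 5: x = (29*45 + 5) mod 47 = 41 — same as recorded.
Step 6: x = (29*41 + 5) mod 47 = 19 — same as recorded.
Step 7: x = (29*19 + 5) mod 47 = 39 — verified.
Step 8: x = (29*39 + 5) mod 47 = 8 — in agreement.
Step 9: x = (29*8 + 5) mod 47 = 2 — same as recorded.
Step 10: x = (29*2 + 5) mod 47 = 16 — matches.
Step 11: x = (29*16 + 5) mod 47 = 46 — exactly as logged.
Step 12: x = (29*46 + 5) mod 47 = 23 — the printout disagrees here.
The audit stops at step 12: the recorded entry is wrong and should be x = 23.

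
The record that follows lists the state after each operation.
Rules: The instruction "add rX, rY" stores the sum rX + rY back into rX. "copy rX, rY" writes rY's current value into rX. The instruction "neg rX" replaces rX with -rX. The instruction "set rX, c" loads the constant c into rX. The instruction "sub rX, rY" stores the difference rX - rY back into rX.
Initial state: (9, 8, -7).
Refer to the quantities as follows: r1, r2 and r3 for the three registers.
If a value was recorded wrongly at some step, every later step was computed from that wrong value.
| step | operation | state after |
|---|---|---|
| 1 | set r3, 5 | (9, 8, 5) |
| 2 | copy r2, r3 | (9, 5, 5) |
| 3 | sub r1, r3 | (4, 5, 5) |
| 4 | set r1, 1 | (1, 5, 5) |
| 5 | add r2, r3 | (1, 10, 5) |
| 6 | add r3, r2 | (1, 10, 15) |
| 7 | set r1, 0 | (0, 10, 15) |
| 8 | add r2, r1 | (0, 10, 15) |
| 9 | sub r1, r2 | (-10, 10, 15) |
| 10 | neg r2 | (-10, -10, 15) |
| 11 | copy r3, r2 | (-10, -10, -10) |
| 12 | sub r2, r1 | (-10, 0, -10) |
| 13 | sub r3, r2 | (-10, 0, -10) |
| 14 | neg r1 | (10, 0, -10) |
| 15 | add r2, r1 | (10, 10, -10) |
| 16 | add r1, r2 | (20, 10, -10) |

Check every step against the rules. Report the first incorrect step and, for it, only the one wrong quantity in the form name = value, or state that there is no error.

step 1: r3 = 5 -> consistent with the record
step 2: r2 = 5 -> verified
step 3: r1 = 9 - 5 = 4 -> same as recorded
step 4: r1 = 1 -> checks out
step 5: r2 = 5 + 5 = 10 -> consistent with the record
step 6: r3 = 5 + 10 = 15 -> matches
step 7: r1 = 0 -> consistent with the record
step 8: r2 = 10 + 0 = 10 -> matches
step 9: r1 = 0 - 10 = -10 -> no discrepancy
step 10: r2 = -(10) = -10 -> confirmed correct
step 11: r3 = -10 -> confirmed correct
step 12: r2 = -10 - -10 = 0 -> exactly as logged
step 13: r3 = -10 - 0 = -10 -> matches
step 14: r1 = -(-10) = 10 -> verified
step 15: r2 = 0 + 10 = 10 -> confirmed correct
step 16: r1 = 10 + 10 = 20 -> matches
Each recorded entry agrees with the recomputation.

no error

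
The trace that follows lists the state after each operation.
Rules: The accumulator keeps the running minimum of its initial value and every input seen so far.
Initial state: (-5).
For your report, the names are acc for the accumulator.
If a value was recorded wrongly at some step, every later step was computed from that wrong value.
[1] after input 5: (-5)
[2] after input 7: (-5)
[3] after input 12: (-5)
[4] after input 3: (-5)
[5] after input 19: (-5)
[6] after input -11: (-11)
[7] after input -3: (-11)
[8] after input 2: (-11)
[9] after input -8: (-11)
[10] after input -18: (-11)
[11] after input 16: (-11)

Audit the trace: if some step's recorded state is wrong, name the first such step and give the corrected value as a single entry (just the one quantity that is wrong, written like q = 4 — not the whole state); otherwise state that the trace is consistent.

Recomputing the run from the initial state:
step 1: acc = -5
step 2: acc = -5
step 3: acc = -5
step 4: acc = -5
step 5: acc = -5
step 6: acc = -11
step 7: acc = -11
step 8: acc = -11
step 9: acc = -11
step 10: acc = -18
step 11: acc = -18
The first disagreement with the trace is at step 10, where the value should be acc = -18.

step 10, acc = -18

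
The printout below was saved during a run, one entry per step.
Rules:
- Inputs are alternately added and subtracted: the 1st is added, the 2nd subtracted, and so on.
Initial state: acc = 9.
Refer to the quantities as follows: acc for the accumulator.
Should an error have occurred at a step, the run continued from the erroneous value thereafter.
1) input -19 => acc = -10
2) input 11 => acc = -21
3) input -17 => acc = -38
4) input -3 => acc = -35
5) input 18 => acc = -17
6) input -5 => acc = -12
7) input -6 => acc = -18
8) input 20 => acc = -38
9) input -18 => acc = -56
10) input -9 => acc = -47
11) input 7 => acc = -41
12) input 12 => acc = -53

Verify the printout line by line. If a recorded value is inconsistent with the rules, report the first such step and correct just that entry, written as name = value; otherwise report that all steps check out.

step 11, acc = -40

Recomputing the run from the initial state:
step 1: acc = -10
step 2: acc = -21
step 3: acc = -38
step 4: acc = -35
step 5: acc = -17
step 6: acc = -12
step 7: acc = -18
step 8: acc = -38
step 9: acc = -56
step 10: acc = -47
step 11: acc = -40
step 12: acc = -52
The first disagreement with the printout is at step 11, where the value should be acc = -40.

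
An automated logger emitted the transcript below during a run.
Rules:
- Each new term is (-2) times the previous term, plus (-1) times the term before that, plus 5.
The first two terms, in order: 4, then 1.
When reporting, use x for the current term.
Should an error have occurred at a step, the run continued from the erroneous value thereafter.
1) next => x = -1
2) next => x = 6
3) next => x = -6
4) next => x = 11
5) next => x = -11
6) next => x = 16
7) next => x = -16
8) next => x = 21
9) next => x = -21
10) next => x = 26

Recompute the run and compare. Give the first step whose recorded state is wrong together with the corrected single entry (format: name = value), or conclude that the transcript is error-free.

no error

Recomputing the run from the initial state:
step 1: x = -1
step 2: x = 6
step 3: x = -6
step 4: x = 11
step 5: x = -11
step 6: x = 16
step 7: x = -16
step 8: x = 21
step 9: x = -21
step 10: x = 26
This matches the transcript at every step.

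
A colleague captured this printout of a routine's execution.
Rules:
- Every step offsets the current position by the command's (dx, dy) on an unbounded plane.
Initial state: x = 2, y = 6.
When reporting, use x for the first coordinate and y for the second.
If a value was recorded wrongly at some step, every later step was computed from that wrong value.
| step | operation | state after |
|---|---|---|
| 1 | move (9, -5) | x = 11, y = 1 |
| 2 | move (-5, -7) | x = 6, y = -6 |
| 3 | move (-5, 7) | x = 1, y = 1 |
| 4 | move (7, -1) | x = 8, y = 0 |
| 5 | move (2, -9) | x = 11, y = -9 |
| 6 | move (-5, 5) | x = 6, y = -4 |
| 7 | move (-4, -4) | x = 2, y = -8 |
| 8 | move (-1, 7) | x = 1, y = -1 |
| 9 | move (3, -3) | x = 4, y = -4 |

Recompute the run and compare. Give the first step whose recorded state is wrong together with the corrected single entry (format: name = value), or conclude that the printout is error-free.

Recomputing the run from the initial state:
step 1: x = 11, y = 1
step 2: x = 6, y = -6
step 3: x = 1, y = 1
step 4: x = 8, y = 0
step 5: x = 10, y = -9
step 6: x = 5, y = -4
step 7: x = 1, y = -8
step 8: x = 0, y = -1
step 9: x = 3, y = -4
The first disagreement with the printout is at step 5, where the value should be x = 10.

step 5, x = 10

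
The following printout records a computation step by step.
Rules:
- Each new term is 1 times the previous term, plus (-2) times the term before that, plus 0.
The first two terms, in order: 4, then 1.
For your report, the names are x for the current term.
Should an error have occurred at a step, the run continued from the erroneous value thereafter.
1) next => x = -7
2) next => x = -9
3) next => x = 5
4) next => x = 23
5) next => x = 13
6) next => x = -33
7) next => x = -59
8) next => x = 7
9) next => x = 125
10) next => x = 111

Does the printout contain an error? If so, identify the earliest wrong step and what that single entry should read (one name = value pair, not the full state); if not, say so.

no error

Recomputing the run from the initial state:
step 1: x = -7
step 2: x = -9
step 3: x = 5
step 4: x = 23
step 5: x = 13
step 6: x = -33
step 7: x = -59
step 8: x = 7
step 9: x = 125
step 10: x = 111
This matches the printout at every step.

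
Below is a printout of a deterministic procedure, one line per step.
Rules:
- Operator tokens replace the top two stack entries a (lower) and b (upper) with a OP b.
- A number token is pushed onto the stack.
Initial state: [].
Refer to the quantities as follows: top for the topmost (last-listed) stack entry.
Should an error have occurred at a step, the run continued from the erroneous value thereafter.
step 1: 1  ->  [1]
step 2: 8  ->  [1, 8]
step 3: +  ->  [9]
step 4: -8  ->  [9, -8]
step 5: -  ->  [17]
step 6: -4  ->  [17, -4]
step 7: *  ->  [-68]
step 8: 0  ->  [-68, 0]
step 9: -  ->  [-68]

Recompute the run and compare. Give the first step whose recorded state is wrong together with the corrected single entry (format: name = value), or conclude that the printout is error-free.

step 1: push 1: top = 1 -> matches
step 2: push 8: top = 8 -> agrees with the printout
step 3: 1 + 8 = 9 -> verified
step 4: push -8: top = -8 -> agrees with the printout
step 5: 9 - -8 = 17 -> in agreement
step 6: push -4: top = -4 -> same as recorded
step 7: 17 * -4 = -68 -> confirmed correct
step 8: push 0: top = 0 -> same as recorded
step 9: -68 - 0 = -68 -> same as recorded
Each recorded entry agrees with the recomputation.

no error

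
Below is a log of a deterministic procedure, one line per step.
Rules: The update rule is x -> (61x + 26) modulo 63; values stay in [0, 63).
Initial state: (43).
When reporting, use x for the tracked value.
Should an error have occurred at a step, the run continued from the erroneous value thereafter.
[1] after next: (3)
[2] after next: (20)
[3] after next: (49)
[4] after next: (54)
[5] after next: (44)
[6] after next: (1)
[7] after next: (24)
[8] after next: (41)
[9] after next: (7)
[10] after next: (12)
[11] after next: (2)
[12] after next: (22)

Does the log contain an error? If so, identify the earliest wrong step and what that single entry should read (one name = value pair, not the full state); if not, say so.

no error

Recomputing the run from the initial state:
step 1: x = 3
step 2: x = 20
step 3: x = 49
step 4: x = 54
step 5: x = 44
step 6: x = 1
step 7: x = 24
step 8: x = 41
step 9: x = 7
step 10: x = 12
step 11: x = 2
step 12: x = 22
This matches the log at every step.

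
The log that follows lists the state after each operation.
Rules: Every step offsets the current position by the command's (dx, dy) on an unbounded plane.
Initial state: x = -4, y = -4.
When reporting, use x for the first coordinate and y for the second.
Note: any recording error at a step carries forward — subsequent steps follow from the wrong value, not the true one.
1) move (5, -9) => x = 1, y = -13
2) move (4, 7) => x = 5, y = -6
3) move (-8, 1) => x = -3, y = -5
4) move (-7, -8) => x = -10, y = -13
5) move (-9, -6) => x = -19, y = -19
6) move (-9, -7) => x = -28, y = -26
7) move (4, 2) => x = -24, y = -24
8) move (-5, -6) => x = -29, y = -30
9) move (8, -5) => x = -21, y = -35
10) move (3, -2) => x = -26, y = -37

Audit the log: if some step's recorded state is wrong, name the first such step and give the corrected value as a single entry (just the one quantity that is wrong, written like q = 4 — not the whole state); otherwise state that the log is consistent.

step 10, x = -18

Step 1: x = -4 + (5) = 1, y = -4 + (-9) = -13 — exactly as logged.
Step 2: x = 1 + (4) = 5, y = -13 + (7) = -6 — checks out.
Step 3: x = 5 + (-8) = -3, y = -6 + (1) = -5 — exactly as logged.
Step 4: x = -3 + (-7) = -10, y = -5 + (-8) = -13 — no discrepancy.
Step 5: x = -10 + (-9) = -19, y = -13 + (-6) = -19 — in agreement.
Step 6: x = -19 + (-9) = -28, y = -19 + (-7) = -26 — verified.
Step 7: x = -28 + (4) = -24, y = -26 + (2) = -24 — exactly as logged.
Step 8: x = -24 + (-5) = -29, y = -24 + (-6) = -30 — confirmed correct.
Step 9: x = -29 + (8) = -21, y = -30 + (-5) = -35 — same as recorded.
Step 10: x = -21 + (3) = -18, y = -35 + (-2) = -37 — the entry is off here.
Conclusion: step 10 carries the first error; the entry should be x = -18.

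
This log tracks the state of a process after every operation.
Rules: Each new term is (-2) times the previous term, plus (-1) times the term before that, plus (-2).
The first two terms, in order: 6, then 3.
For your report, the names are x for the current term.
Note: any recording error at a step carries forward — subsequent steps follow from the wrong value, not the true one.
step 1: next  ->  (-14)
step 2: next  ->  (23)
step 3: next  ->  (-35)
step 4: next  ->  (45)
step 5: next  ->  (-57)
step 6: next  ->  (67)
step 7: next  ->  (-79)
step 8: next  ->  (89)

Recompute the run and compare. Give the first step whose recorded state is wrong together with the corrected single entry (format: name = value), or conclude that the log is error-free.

Step 1: x = -2*(3) + (-1)*(6) + (-2) = -14 — no discrepancy.
Step 2: x = -2*(-14) + (-1)*(3) + (-2) = 23 — confirmed correct.
Step 3: x = -2*(23) + (-1)*(-14) + (-2) = -34 — this is not what the log shows.
First deviation found at step 3; the corrected entry is x = -34.

step 3, x = -34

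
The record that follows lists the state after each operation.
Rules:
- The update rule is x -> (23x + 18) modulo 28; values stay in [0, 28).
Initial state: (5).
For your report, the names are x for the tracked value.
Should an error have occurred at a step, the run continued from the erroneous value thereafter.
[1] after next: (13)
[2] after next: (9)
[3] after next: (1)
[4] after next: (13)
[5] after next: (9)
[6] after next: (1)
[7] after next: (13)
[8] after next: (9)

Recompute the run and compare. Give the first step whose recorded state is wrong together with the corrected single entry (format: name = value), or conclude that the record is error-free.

step 1, x = 21

Recomputing the run from the initial state:
step 1: x = 21
step 2: x = 25
step 3: x = 5
step 4: x = 21
step 5: x = 25
step 6: x = 5
step 7: x = 21
step 8: x = 25
The first disagreement with the record is at step 1, where the value should be x = 21.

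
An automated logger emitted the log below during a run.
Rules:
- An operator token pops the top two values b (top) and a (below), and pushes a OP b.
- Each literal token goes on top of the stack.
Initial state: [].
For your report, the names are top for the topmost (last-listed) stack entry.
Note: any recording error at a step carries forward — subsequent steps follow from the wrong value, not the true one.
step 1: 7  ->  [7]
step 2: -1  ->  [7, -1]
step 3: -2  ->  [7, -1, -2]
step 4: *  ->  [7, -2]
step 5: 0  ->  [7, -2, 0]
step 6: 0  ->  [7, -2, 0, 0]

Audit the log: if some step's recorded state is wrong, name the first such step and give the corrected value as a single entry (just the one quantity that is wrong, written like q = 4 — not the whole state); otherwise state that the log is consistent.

step 4, top = 2

1. push 7: top = 7 (no discrepancy)
2. push -1: top = -1 (checks out)
3. push -2: top = -2 (agrees with the log)
4. -1 * -2 = 2 (the log has a different value)
Conclusion: step 4 carries the first error; the entry should be top = 2.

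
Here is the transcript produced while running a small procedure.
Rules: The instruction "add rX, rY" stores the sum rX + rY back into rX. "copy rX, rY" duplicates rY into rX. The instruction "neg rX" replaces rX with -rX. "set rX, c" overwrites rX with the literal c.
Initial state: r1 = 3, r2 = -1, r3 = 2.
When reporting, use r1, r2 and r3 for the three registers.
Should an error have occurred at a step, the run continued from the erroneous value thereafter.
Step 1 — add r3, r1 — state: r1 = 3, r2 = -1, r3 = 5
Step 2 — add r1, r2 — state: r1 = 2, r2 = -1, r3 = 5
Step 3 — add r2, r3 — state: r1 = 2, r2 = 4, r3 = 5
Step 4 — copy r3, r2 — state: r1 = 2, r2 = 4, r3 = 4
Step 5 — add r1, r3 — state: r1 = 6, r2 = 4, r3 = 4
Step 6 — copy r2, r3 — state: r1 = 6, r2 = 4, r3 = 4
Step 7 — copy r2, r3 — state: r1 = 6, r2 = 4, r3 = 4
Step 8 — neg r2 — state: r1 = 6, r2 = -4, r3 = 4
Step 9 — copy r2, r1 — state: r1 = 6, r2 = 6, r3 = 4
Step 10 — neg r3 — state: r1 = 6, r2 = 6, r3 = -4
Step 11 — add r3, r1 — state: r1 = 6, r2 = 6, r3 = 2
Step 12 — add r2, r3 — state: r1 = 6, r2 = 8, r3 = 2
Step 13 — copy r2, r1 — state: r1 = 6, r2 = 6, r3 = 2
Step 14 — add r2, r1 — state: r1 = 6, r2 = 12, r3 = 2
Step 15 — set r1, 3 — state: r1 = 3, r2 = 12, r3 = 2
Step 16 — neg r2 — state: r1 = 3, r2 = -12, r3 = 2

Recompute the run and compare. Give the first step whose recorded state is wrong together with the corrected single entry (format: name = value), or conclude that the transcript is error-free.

no error

Recomputing the run from the initial state:
step 1: r1 = 3, r2 = -1, r3 = 5
step 2: r1 = 2, r2 = -1, r3 = 5
step 3: r1 = 2, r2 = 4, r3 = 5
step 4: r1 = 2, r2 = 4, r3 = 4
step 5: r1 = 6, r2 = 4, r3 = 4
step 6: r1 = 6, r2 = 4, r3 = 4
step 7: r1 = 6, r2 = 4, r3 = 4
step 8: r1 = 6, r2 = -4, r3 = 4
step 9: r1 = 6, r2 = 6, r3 = 4
step 10: r1 = 6, r2 = 6, r3 = -4
step 11: r1 = 6, r2 = 6, r3 = 2
step 12: r1 = 6, r2 = 8, r3 = 2
step 13: r1 = 6, r2 = 6, r3 = 2
step 14: r1 = 6, r2 = 12, r3 = 2
step 15: r1 = 3, r2 = 12, r3 = 2
step 16: r1 = 3, r2 = -12, r3 = 2
This matches the transcript at every step.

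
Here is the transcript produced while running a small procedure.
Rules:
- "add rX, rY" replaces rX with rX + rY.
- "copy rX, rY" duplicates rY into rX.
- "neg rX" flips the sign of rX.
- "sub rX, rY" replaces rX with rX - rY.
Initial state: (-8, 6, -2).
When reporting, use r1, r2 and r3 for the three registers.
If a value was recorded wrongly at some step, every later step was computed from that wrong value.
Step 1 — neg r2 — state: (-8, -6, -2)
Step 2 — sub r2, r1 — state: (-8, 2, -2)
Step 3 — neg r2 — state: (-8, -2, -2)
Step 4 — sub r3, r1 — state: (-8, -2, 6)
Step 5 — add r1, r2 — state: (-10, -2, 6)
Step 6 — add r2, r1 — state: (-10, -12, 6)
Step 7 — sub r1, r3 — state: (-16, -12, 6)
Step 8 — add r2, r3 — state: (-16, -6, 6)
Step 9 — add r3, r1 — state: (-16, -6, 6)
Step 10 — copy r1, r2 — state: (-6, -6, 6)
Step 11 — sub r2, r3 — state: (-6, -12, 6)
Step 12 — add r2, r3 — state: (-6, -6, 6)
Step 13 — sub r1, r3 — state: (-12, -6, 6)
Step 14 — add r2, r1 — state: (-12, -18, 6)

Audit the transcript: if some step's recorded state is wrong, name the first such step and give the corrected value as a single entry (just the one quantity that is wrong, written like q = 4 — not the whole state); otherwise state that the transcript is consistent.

Recomputing the run from the initial state:
step 1: r1 = -8, r2 = -6, r3 = -2
step 2: r1 = -8, r2 = 2, r3 = -2
step 3: r1 = -8, r2 = -2, r3 = -2
step 4: r1 = -8, r2 = -2, r3 = 6
step 5: r1 = -10, r2 = -2, r3 = 6
step 6: r1 = -10, r2 = -12, r3 = 6
step 7: r1 = -16, r2 = -12, r3 = 6
step 8: r1 = -16, r2 = -6, r3 = 6
step 9: r1 = -16, r2 = -6, r3 = -10
step 10: r1 = -6, r2 = -6, r3 = -10
step 11: r1 = -6, r2 = 4, r3 = -10
step 12: r1 = -6, r2 = -6, r3 = -10
step 13: r1 = 4, r2 = -6, r3 = -10
step 14: r1 = 4, r2 = -2, r3 = -10
The first disagreement with the transcript is at step 9, where the value should be r3 = -10.

step 9, r3 = -10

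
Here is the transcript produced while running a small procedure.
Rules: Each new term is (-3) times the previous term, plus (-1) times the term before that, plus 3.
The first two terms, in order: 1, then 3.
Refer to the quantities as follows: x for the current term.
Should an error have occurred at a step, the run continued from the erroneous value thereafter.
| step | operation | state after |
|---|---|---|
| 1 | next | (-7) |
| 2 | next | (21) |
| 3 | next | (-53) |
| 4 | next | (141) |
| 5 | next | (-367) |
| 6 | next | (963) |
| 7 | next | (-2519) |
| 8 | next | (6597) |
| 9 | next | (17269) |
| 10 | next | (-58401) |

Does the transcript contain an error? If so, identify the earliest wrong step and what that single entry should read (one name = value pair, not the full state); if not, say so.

Recomputing the run from the initial state:
step 1: x = -7
step 2: x = 21
step 3: x = -53
step 4: x = 141
step 5: x = -367
step 6: x = 963
step 7: x = -2519
step 8: x = 6597
step 9: x = -17269
step 10: x = 45213
The first disagreement with the transcript is at step 9, where the value should be x = -17269.

step 9, x = -17269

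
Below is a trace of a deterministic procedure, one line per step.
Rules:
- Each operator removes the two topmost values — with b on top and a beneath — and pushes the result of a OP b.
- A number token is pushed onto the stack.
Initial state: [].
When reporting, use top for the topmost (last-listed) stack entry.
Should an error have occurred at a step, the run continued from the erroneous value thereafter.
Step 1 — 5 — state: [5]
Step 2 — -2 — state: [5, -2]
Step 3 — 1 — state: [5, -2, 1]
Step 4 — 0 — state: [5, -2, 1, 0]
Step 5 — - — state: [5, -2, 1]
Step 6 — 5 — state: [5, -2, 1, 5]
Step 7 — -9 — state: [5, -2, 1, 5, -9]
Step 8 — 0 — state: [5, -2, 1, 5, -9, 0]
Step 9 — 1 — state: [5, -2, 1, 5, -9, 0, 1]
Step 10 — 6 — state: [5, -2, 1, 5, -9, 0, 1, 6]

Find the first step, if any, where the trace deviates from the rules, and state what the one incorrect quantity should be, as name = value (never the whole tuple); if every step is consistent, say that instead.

Recomputing the run from the initial state:
step 1: [5]
step 2: [5, -2]
step 3: [5, -2, 1]
step 4: [5, -2, 1, 0]
step 5: [5, -2, 1]
step 6: [5, -2, 1, 5]
step 7: [5, -2, 1, 5, -9]
step 8: [5, -2, 1, 5, -9, 0]
step 9: [5, -2, 1, 5, -9, 0, 1]
step 10: [5, -2, 1, 5, -9, 0, 1, 6]
This matches the trace at every step.

no error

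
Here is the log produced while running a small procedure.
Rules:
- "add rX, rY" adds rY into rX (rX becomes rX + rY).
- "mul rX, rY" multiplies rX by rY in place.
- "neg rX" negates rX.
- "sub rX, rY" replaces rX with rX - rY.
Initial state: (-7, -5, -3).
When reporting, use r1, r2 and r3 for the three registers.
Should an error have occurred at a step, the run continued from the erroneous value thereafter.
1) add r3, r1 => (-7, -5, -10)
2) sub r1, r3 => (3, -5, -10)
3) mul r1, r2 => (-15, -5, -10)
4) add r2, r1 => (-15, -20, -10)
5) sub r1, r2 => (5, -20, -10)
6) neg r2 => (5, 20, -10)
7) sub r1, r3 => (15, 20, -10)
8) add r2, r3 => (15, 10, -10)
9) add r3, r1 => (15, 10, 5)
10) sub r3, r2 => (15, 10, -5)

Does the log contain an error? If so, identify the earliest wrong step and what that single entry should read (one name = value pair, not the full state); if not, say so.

Recomputing the run from the initial state:
step 1: r1 = -7, r2 = -5, r3 = -10
step 2: r1 = 3, r2 = -5, r3 = -10
step 3: r1 = -15, r2 = -5, r3 = -10
step 4: r1 = -15, r2 = -20, r3 = -10
step 5: r1 = 5, r2 = -20, r3 = -10
step 6: r1 = 5, r2 = 20, r3 = -10
step 7: r1 = 15, r2 = 20, r3 = -10
step 8: r1 = 15, r2 = 10, r3 = -10
step 9: r1 = 15, r2 = 10, r3 = 5
step 10: r1 = 15, r2 = 10, r3 = -5
This matches the log at every step.

no error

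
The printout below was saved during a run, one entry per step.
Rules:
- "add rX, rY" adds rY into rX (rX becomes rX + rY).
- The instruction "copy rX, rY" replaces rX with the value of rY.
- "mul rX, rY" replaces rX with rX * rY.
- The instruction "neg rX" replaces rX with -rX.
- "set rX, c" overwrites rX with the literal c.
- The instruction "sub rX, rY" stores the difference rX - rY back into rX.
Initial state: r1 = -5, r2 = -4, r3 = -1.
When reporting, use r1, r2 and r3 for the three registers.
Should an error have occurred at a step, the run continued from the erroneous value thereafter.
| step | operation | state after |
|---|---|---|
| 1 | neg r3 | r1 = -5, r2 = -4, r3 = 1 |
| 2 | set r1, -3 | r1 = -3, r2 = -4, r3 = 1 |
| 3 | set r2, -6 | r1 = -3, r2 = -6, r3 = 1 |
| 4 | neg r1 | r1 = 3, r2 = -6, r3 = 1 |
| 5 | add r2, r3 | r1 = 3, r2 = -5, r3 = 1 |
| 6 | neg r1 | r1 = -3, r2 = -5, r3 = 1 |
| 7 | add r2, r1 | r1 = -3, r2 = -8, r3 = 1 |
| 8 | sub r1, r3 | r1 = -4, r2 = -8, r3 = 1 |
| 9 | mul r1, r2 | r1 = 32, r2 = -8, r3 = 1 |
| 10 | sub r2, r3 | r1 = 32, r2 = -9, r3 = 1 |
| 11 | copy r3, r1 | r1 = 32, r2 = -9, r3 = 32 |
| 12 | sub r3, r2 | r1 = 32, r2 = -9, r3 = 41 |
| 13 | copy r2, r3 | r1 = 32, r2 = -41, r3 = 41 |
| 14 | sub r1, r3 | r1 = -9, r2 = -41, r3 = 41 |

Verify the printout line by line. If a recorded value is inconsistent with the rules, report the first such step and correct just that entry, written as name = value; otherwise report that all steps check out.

step 13, r2 = 41

Recomputing the run from the initial state:
step 1: r1 = -5, r2 = -4, r3 = 1
step 2: r1 = -3, r2 = -4, r3 = 1
step 3: r1 = -3, r2 = -6, r3 = 1
step 4: r1 = 3, r2 = -6, r3 = 1
step 5: r1 = 3, r2 = -5, r3 = 1
step 6: r1 = -3, r2 = -5, r3 = 1
step 7: r1 = -3, r2 = -8, r3 = 1
step 8: r1 = -4, r2 = -8, r3 = 1
step 9: r1 = 32, r2 = -8, r3 = 1
step 10: r1 = 32, r2 = -9, r3 = 1
step 11: r1 = 32, r2 = -9, r3 = 32
step 12: r1 = 32, r2 = -9, r3 = 41
step 13: r1 = 32, r2 = 41, r3 = 41
step 14: r1 = -9, r2 = 41, r3 = 41
The first disagreement with the printout is at step 13, where the value should be r2 = 41.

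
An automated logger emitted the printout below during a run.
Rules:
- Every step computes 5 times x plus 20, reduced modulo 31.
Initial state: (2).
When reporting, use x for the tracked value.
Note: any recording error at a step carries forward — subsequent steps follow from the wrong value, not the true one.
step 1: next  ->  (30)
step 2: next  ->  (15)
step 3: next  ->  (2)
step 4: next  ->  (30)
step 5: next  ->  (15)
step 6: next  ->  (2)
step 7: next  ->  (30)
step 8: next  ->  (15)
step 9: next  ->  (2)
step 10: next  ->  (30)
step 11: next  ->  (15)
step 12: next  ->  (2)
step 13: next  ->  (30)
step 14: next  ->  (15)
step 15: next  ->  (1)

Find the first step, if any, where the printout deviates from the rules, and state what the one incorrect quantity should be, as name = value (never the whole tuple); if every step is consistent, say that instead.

step 15, x = 2

Recomputing the run from the initial state:
step 1: x = 30
step 2: x = 15
step 3: x = 2
step 4: x = 30
step 5: x = 15
step 6: x = 2
step 7: x = 30
step 8: x = 15
step 9: x = 2
step 10: x = 30
step 11: x = 15
step 12: x = 2
step 13: x = 30
step 14: x = 15
step 15: x = 2
The first disagreement with the printout is at step 15, where the value should be x = 2.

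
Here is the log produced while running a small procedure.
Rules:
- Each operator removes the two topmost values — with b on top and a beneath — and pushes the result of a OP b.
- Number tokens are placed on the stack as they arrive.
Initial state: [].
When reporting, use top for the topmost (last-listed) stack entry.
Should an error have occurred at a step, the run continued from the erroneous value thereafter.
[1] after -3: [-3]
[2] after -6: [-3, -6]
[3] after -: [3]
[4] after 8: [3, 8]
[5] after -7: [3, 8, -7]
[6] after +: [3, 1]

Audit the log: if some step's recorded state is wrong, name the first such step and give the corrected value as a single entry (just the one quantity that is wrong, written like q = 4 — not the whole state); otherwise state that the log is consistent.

1. push -3: top = -3 (exactly as logged)
2. push -6: top = -6 (same as recorded)
3. -3 - -6 = 3 (matches)
4. push 8: top = 8 (consistent with the log)
5. push -7: top = -7 (matches)
6. 8 + -7 = 1 (in agreement)
All steps check out; nothing to correct.

no error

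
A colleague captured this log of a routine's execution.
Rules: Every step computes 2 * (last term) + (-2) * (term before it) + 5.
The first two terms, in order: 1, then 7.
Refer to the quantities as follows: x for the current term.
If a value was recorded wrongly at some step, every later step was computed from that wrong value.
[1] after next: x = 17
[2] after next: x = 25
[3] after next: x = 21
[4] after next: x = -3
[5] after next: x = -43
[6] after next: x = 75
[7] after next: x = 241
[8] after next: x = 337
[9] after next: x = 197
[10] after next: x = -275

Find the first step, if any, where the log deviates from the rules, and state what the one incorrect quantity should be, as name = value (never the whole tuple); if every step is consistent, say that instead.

step 6, x = -75

Recomputing the run from the initial state:
step 1: x = 17
step 2: x = 25
step 3: x = 21
step 4: x = -3
step 5: x = -43
step 6: x = -75
step 7: x = -59
step 8: x = 37
step 9: x = 197
step 10: x = 325
The first disagreement with the log is at step 6, where the value should be x = -75.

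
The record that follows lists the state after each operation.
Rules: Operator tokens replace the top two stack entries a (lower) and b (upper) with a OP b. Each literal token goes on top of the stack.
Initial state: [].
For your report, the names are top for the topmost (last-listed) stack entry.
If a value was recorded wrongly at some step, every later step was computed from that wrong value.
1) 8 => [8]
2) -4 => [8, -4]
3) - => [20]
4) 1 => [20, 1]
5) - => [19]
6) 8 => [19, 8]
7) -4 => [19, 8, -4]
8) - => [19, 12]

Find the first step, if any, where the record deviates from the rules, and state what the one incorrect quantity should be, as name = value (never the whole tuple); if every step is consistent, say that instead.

step 3, top = 12

step 1: push 8: top = 8 -> checks out
step 2: push -4: top = -4 -> consistent with the record
step 3: 8 - -4 = 12 -> a discrepancy with the record
The audit stops at step 3: the recorded entry is wrong and should be top = 12.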